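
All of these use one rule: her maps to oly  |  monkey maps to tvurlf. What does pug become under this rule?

wbn

Compare letters: h→o is +7, e→l is +7, r→y is +7 — a constant shift. Every letter moves 7 places later in the alphabet, wrapping around z→a.
For pug: p+7=w, u+7=b, g+7=n.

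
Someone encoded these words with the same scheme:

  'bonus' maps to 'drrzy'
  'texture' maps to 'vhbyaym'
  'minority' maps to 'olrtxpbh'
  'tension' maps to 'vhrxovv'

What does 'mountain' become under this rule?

In bonus: b→d is +2, o→r is +3, n→r is +4, u→z is +5 — the shift increases by 1 each position. Each letter shifts forward by (position + 2), i.e. 2, 3, 4, … — the shift grows by one for each successive letter.
On mountain: m+2=o, o+3=r, u+4=y, n+5=s, t+6=z, a+7=h, i+8=q, n+9=w.

oryszhqw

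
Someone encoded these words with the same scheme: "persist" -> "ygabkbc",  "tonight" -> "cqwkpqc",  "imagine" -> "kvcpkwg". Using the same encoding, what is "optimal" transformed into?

qyckvcu

The shift depends on letter class: consonant p→y is +9, but vowel e→g is +2. Vowels shift forward by 2 and consonants shift forward by 9.
For optimal: o(vowel)+2=q, p(cons)+9=y, t(cons)+9=c, i(vowel)+2=k, m(cons)+9=v, a(vowel)+2=c, l(cons)+9=u.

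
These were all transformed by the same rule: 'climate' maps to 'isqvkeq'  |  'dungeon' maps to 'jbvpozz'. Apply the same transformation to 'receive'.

The shift increases by 1 at each position, starting from +6: 6, 7, 8, ….
On receive: r+6=x, e+7=l, c+8=k, e+9=n, i+10=s, v+11=g, e+12=q.

xlknsgq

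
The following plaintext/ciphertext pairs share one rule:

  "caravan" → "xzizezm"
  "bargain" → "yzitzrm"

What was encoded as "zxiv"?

Each pair mirrors across the alphabet (c↔x, a↔z, r↔i): positions sum to 25. Each letter is replaced by its mirror in the alphabet: a↔z, b↔y, c↔x, and so on (the Atbash cipher).
Undoing it on zxiv: z↔a, x↔c, i↔r, v↔e.

acre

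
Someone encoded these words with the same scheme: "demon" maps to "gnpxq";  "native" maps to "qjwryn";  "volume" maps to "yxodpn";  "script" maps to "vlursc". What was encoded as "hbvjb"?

essay

A repeating key of period 2 is used — shifts +3, +9 over and over.
Reversing it on hbvjb: h−3=e, b−9=s, v−3=s, j−9=a, b−3=y.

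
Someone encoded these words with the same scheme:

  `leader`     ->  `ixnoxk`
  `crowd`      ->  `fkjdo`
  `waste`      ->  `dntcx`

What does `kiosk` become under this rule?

l(11)→i(8) and e(4)→x(23) fit y≡9x+13 (mod 26); the inverse of 9 mod 26 is 3. Treating letters as 0–25, the rule is x ↦ 9x + 13 (mod 26).
For kiosk: k(10)→9·10+13≡25=z; i(8)→9·8+13≡7=h; o(14)→9·14+13≡9=j; s(18)→9·18+13≡19=t; k(10)→9·10+13≡25=z (all mod 26).

zhjtz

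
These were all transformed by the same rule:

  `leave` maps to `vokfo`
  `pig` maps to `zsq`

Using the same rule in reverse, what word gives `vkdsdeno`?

latitude

Compare letters: l→v is +10, e→o is +10, a→k is +10 — a constant shift. Every letter moves 10 places later in the alphabet, wrapping around z→a.
Reversing it on vkdsdeno: v−10=l, k−10=a, d−10=t, s−10=i, d−10=t, e−10=u, n−10=d, o−10=e.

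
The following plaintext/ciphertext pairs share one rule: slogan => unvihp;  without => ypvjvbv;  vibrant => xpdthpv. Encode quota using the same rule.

The rule splits by letter class: vowels +7, consonants +2.
On quota: q(cons)+2=s, u(vowel)+7=b, o(vowel)+7=v, t(cons)+2=v, a(vowel)+7=h.

sbvvh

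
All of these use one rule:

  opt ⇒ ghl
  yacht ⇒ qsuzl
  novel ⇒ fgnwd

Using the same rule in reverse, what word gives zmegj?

Compare letters: o→g is +18, p→h is +18, t→l is +18 — a constant shift. Each letter is shifted forward by 18 in the alphabet (a Caesar shift of +18).
Reversing it on zmegj: z−18=h, m−18=u, e−18=m, g−18=o, j−18=r.

humor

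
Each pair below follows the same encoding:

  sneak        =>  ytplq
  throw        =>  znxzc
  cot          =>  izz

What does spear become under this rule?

Two shifts are in play — +11 for a/e/i/o/u, +6 for every other letter.
For spear: s(cons)+6=y, p(cons)+6=v, e(vowel)+11=p, a(vowel)+11=l, r(cons)+6=x.

yvplx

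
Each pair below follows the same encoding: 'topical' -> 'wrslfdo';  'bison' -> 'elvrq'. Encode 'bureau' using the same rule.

exuhdx

It's a constant shift of +3 (ROT3).
On bureau: b+3=e, u+3=x, r+3=u, e+3=h, a+3=d, u+3=x.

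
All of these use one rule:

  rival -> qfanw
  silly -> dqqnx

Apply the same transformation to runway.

dfbszw

The output letters match the input read backwards, each shifted +5: rival reversed is lavir. The word is reversed, then every letter is shifted forward by 5.
On runway: reverse → yawnur; then shift: y+5=d, a+5=f, w+5=b, n+5=s, u+5=z, r+5=w.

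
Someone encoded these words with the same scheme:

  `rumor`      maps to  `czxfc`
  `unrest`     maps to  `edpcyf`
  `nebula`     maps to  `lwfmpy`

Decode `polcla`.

The output letters match the input read backwards, each shifted +11: rumor reversed is romur. The word is reversed, then every letter is shifted forward by 11.
Reversing it on polcla: shift back: p−11=e, o−11=d, l−11=a, c−11=r, l−11=a, a−11=p → edarap; then reverse → parade.

parade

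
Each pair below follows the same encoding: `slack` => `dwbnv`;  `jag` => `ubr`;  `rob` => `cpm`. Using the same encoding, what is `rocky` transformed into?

cpnvj

The rule splits by letter class: vowels +1, consonants +11.
For rocky: r(cons)+11=c, o(vowel)+1=p, c(cons)+11=n, k(cons)+11=v, y(cons)+11=j.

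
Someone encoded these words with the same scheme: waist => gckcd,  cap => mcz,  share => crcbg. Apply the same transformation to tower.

dqggb

The shift depends on letter class: consonant w→g is +10, but vowel a→c is +2. Vowels shift forward by 2 and consonants shift forward by 10.
Applying it to tower: t(cons)+10=d, o(vowel)+2=q, w(cons)+10=g, e(vowel)+2=g, r(cons)+10=b.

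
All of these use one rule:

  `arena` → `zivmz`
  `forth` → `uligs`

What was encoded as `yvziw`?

beard

Each pair mirrors across the alphabet (a↔z, r↔i, e↔v): positions sum to 25. This is the alphabet-reversal cipher (Atbash): a becomes z, b becomes y, etc.
Decoding yvziw: y↔b, v↔e, z↔a, i↔r, w↔d.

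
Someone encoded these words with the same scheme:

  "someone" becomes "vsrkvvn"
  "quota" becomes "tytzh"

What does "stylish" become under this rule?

The shift increases by 1 at each position, starting from +3: 3, 4, 5, ….
On stylish: s+3=v, t+4=x, y+5=d, l+6=r, i+7=p, s+8=a, h+9=q.

vxdrpaq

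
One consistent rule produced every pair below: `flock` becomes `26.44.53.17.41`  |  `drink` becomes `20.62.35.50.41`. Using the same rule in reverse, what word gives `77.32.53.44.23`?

The formula is n = 3×(alphabet index, a=1) + 8.
Decoding 77.32.53.44.23: 77→(77−8)÷3=23=w, 32→(32−8)÷3=8=h, 53→(53−8)÷3=15=o, 44→(44−8)÷3=12=l, 23→(23−8)÷3=5=e.

whole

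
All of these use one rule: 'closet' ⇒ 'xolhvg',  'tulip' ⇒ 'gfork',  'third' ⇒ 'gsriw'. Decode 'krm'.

Each pair mirrors across the alphabet (c↔x, l↔o, o↔l): positions sum to 25. Each letter is replaced by its mirror in the alphabet: a↔z, b↔y, c↔x, and so on (the Atbash cipher).
Undoing it on krm: k↔p, r↔i, m↔n.

pin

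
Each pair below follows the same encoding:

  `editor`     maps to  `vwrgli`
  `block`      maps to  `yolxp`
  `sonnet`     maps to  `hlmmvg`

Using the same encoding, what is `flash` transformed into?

uozhs

Each pair mirrors across the alphabet (e↔v, d↔w, i↔r): positions sum to 25. Letters are reflected about the middle of the alphabet (position → 25−position): Atbash.
For flash: f↔u, l↔o, a↔z, s↔h, h↔s.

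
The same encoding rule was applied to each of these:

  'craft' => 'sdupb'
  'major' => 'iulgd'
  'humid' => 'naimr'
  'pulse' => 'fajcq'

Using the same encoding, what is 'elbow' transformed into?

Treating letters as 0–25, the rule is x ↦ 25x + 20 (mod 26).
Applying it to elbow: e(4)→25·4+20≡16=q; l(11)→25·11+20≡9=j; b(1)→25·1+20≡19=t; o(14)→25·14+20≡6=g; w(22)→25·22+20≡24=y (all mod 26).

qjtgy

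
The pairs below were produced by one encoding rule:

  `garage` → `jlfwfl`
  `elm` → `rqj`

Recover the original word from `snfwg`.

Read the word backwards and shift each letter +5.
Decoding snfwg: shift back: s−5=n, n−5=i, f−5=a, w−5=r, g−5=b → niarb; then reverse → brain.

brain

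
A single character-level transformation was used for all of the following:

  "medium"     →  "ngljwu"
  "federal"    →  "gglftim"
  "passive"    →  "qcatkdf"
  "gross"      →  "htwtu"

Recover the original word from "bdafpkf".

The shifts repeat in a cycle of length 3: positions 0,1,… shift by +1, +2, +8, then the pattern repeats.
Undoing it on bdafpkf: b−1=a, d−2=b, a−8=s, f−1=e, p−2=n, k−8=c, f−1=e.

absence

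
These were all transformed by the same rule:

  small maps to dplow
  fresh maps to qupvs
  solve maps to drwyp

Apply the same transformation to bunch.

mxyfs

The shifts repeat in a cycle of length 2: positions 0,1,… shift by +11, +3, then the pattern repeats.
Applying it to bunch: b+11=m, u+3=x, n+11=y, c+3=f, h+11=s.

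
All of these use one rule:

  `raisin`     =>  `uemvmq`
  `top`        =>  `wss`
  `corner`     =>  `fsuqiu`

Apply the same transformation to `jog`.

The shift depends on letter class: consonant r→u is +3, but vowel a→e is +4. The rule splits by letter class: vowels +4, consonants +3.
Applying it to jog: j(cons)+3=m, o(vowel)+4=s, g(cons)+3=j.

msj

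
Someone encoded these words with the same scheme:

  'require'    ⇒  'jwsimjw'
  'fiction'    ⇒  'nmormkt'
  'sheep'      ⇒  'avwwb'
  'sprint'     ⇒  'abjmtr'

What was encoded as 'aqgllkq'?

swallow

This is an affine cipher: with a=0,…,z=25, each position x becomes (17x+6) mod 26.
Decoding aqgllkq: a(0)→23·(0−6)≡18=s; q(16)→23·(16−6)≡22=w; g(6)→23·(6−6)≡0=a; l(11)→23·(11−6)≡11=l; l(11)→23·(11−6)≡11=l; k(10)→23·(10−6)≡14=o; q(16)→23·(16−6)≡22=w (all mod 26).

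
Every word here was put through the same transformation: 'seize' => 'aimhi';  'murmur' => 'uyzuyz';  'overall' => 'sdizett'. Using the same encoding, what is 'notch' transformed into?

Vowels shift forward by 4 and consonants shift forward by 8.
For notch: n(cons)+8=v, o(vowel)+4=s, t(cons)+8=b, c(cons)+8=k, h(cons)+8=p.

vsbkp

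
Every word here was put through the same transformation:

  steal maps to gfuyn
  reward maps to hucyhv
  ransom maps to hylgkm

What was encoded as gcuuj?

sweep

This is an affine cipher: with a=0,…,z=25, each position x becomes (25x+24) mod 26.
Decoding gcuuj: g(6)→25·(6−24)≡18=s; c(2)→25·(2−24)≡22=w; u(20)→25·(20−24)≡4=e; u(20)→25·(20−24)≡4=e; j(9)→25·(9−24)≡15=p (all mod 26).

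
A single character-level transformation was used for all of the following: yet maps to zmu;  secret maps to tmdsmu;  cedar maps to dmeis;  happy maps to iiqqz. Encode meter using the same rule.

The shift depends on letter class: consonant y→z is +1, but vowel e→m is +8. Two shifts are in play — +8 for a/e/i/o/u, +1 for every other letter.
For meter: m(cons)+1=n, e(vowel)+8=m, t(cons)+1=u, e(vowel)+8=m, r(cons)+1=s.

nmums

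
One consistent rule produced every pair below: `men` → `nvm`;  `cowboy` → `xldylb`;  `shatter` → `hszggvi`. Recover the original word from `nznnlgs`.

mammoth

Each pair mirrors across the alphabet (m↔n, e↔v, n↔m): positions sum to 25. Letters are reflected about the middle of the alphabet (position → 25−position): Atbash.
Decoding nznnlgs: n↔m, z↔a, n↔m, n↔m, l↔o, g↔t, s↔h.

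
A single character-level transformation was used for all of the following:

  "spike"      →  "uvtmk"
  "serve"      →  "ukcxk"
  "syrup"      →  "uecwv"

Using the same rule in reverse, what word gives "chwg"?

able

Shifts by position in spike: pos 0: s→u (+2), pos 1: p→v (+6), pos 2: i→t (+11), pos 3: k→m (+2), pos 4: e→k (+6) — repeating every 3. A repeating key of period 3 is used — shifts +2, +6, +11 over and over.
Undoing it on chwg: c−2=a, h−6=b, w−11=l, g−2=e.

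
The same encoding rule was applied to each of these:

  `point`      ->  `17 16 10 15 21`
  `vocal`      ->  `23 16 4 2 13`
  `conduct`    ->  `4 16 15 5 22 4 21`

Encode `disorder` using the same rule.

5 10 20 16 19 5 6 19

p is letter #16 and maps to 17: an offset of 1. Each letter is replaced by its alphabet position (a=1..z=26) + 1.
For disorder: d=4→5, i=9→10, s=19→20, o=15→16, r=18→19, d=4→5, e=5→6, r=18→19.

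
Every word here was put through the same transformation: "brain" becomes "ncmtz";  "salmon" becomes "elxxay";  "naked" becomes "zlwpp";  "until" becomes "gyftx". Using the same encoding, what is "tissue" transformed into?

It's a Vigenère-style cipher with numeric key [12,11]: position i shifts by key[i mod 2].
Applying it to tissue: t+12=f, i+11=t, s+12=e, s+11=d, u+12=g, e+11=p.

ftedgp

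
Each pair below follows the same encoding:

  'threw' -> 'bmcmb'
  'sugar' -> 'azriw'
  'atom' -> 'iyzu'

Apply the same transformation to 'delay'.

Shifts by position in threw: pos 0: t→b (+8), pos 1: h→m (+5), pos 2: r→c (+11), pos 3: e→m (+8), pos 4: w→b (+5) — repeating every 3. The shifts repeat in a cycle of length 3: positions 0,1,… shift by +8, +5, +11, then the pattern repeats.
Applying it to delay: d+8=l, e+5=j, l+11=w, a+8=i, y+5=d.

ljwid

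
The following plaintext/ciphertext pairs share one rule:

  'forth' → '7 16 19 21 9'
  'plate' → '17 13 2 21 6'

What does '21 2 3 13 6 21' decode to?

f is letter #6 and maps to 7: an offset of 1. Letters become their 1-based position plus 1 (so a→2, b→3, …).
Decoding 21 2 3 13 6 21: 21→(21−1)÷1=20=t, 2→(2−1)÷1=1=a, 3→(3−1)÷1=2=b, 13→(13−1)÷1=12=l, 6→(6−1)÷1=5=e, 21→(21−1)÷1=20=t.

tablet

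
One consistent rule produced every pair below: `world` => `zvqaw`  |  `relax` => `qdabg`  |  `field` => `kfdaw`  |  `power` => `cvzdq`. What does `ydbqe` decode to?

heart

w(22)→z(25) and o(14)→v(21) fit y≡7x+1 (mod 26); the inverse of 7 mod 26 is 15. Treating letters as 0–25, the rule is x ↦ 7x + 1 (mod 26).
Reversing it on ydbqe: y(24)→15·(24−1)≡7=h; d(3)→15·(3−1)≡4=e; b(1)→15·(1−1)≡0=a; q(16)→15·(16−1)≡17=r; e(4)→15·(4−1)≡19=t (all mod 26).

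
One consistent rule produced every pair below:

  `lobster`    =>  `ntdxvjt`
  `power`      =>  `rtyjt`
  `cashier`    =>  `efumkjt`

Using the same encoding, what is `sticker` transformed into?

A repeating key of period 2 is used — shifts +2, +5 over and over.
On sticker: s+2=u, t+5=y, i+2=k, c+5=h, k+2=m, e+5=j, r+2=t.

uykhmjt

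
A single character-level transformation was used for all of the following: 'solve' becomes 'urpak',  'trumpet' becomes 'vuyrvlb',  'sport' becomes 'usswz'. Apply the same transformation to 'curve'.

In solve: s→u is +2, o→r is +3, l→p is +4, v→a is +5 — the shift increases by 1 each position. The shift increases by 1 at each position, starting from +2: 2, 3, 4, ….
Applying it to curve: c+2=e, u+3=x, r+4=v, v+5=a, e+6=k.

exvak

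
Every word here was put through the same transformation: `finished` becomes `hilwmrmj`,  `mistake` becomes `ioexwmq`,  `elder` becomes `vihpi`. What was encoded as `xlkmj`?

The output letters match the input read backwards, each shifted +4: finished reversed is dehsinif. Read the word backwards and shift each letter +4.
Undoing it on xlkmj: shift back: x−4=t, l−4=h, k−4=g, m−4=i, j−4=f → thgif; then reverse → fight.

fight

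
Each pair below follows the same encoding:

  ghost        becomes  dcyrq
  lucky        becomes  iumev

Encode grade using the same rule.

onkbq

Two steps: reverse the string, then apply a Caesar shift of +10.
Applying it to grade: reverse → edarg; then shift: e+10=o, d+10=n, a+10=k, r+10=b, g+10=q.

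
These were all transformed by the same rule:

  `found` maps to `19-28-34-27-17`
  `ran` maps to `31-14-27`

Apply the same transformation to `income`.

22-27-16-28-26-18

Letters become their 1-based position plus 13 (so a→14, b→15, …).
For income: i=9→22, n=14→27, c=3→16, o=15→28, m=13→26, e=5→18.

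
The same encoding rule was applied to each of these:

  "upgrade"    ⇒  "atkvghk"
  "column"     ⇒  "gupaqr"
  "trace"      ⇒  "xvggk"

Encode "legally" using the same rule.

pkkgppc

The shift depends on letter class: consonant p→t is +4, but vowel u→a is +6. Two shifts are in play — +6 for a/e/i/o/u, +4 for every other letter.
Applying it to legally: l(cons)+4=p, e(vowel)+6=k, g(cons)+4=k, a(vowel)+6=g, l(cons)+4=p, l(cons)+4=p, y(cons)+4=c.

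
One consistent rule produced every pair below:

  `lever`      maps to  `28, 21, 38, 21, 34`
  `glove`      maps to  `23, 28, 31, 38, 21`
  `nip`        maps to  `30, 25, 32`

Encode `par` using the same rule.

l is letter #12 and maps to 28: an offset of 16. Letters become their 1-based position plus 16 (so a→17, b→18, …).
On par: p=16→32, a=1→17, r=18→34.

32, 17, 34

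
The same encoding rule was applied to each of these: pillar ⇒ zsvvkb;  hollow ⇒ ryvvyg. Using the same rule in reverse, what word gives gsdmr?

witch

Compare letters: p→z is +10, i→s is +10, l→v is +10 — a constant shift. It's a constant shift of +10 (ROT10).
Reversing it on gsdmr: g−10=w, s−10=i, d−10=t, m−10=c, r−10=h.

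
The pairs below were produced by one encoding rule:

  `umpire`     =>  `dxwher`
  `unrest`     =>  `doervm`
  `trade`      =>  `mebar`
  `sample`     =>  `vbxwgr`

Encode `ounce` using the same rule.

u(20)→d(3) and m(12)→x(23) fit y≡17x+1 (mod 26); the inverse of 17 mod 26 is 23. Each letter's alphabet position (a=0..z=25) is mapped through 17·x+1 mod 26 — an affine cipher.
On ounce: o(14)→17·14+1≡5=f; u(20)→17·20+1≡3=d; n(13)→17·13+1≡14=o; c(2)→17·2+1≡9=j; e(4)→17·4+1≡17=r (all mod 26).

fdojr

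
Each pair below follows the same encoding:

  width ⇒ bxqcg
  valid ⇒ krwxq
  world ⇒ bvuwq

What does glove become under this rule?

This is an affine cipher: with a=0,…,z=25, each position x becomes (17x+17) mod 26.
Applying it to glove: g(6)→17·6+17≡15=p; l(11)→17·11+17≡22=w; o(14)→17·14+17≡21=v; v(21)→17·21+17≡10=k; e(4)→17·4+17≡7=h (all mod 26).

pwvkh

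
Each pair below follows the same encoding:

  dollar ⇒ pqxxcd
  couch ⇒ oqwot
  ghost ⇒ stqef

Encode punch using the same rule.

The shift depends on letter class: consonant d→p is +12, but vowel o→q is +2. The rule splits by letter class: vowels +2, consonants +12.
On punch: p(cons)+12=b, u(vowel)+2=w, n(cons)+12=z, c(cons)+12=o, h(cons)+12=t.

bwzot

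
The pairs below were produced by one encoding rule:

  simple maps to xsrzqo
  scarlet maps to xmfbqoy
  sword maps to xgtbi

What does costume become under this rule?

Shifts by position in simple: pos 0: s→x (+5), pos 1: i→s (+10), pos 2: m→r (+5), pos 3: p→z (+10) — repeating every 2. A repeating key of period 2 is used — shifts +5, +10 over and over.
For costume: c+5=h, o+10=y, s+5=x, t+10=d, u+5=z, m+10=w, e+5=j.

hyxdzwj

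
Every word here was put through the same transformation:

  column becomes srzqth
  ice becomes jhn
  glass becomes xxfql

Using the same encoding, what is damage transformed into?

jlfrfi

The output letters match the input read backwards, each shifted +5: column reversed is nmuloc. Two steps: reverse the string, then apply a Caesar shift of +5.
For damage: reverse → egamad; then shift: e+5=j, g+5=l, a+5=f, m+5=r, a+5=f, d+5=i.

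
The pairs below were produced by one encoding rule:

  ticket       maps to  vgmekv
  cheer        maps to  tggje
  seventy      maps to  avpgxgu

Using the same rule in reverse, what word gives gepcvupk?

Read the word backwards and shift each letter +2.
Undoing it on gepcvupk: shift back: g−2=e, e−2=c, p−2=n, c−2=a, v−2=t, u−2=s, p−2=n, k−2=i → ecnatsni; then reverse → instance.

instance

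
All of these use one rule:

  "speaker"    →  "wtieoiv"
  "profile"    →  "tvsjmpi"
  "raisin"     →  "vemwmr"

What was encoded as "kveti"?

grape

Compare letters: s→w is +4, p→t is +4, e→i is +4 — a constant shift. This is a Caesar cipher with shift 4.
Undoing it on kveti: k−4=g, v−4=r, e−4=a, t−4=p, i−4=e.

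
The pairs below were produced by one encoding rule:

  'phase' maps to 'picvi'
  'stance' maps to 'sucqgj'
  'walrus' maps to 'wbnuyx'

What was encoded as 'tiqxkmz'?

thought

In phase: p→p is +0, h→i is +1, a→c is +2, s→v is +3 — the shift increases by 1 each position. Letter i (0-indexed) is shifted by i+0, so successive shifts are 0, 1, 2, ….
Undoing it on tiqxkmz: t−0=t, i−1=h, q−2=o, x−3=u, k−4=g, m−5=h, z−6=t.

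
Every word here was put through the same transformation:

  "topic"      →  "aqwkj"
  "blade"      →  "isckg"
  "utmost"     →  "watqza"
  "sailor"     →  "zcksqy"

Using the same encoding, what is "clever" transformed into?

The shift depends on letter class: consonant t→a is +7, but vowel o→q is +2. Two shifts are in play — +2 for a/e/i/o/u, +7 for every other letter.
Applying it to clever: c(cons)+7=j, l(cons)+7=s, e(vowel)+2=g, v(cons)+7=c, e(vowel)+2=g, r(cons)+7=y.

jsgcgy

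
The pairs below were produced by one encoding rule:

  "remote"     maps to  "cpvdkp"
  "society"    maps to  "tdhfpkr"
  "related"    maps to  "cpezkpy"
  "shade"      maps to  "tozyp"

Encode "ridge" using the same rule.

r(17)→c(2) and e(4)→p(15) fit y≡17x+25 (mod 26); the inverse of 17 mod 26 is 23. Each letter's alphabet position (a=0..z=25) is mapped through 17·x+25 mod 26 — an affine cipher.
Applying it to ridge: r(17)→17·17+25≡2=c; i(8)→17·8+25≡5=f; d(3)→17·3+25≡24=y; g(6)→17·6+25≡23=x; e(4)→17·4+25≡15=p (all mod 26).

cfyxp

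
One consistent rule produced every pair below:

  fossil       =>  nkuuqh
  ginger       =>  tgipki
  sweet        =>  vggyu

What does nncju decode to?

shall

The output letters match the input read backwards, each shifted +2: fossil reversed is lissof. Read the word backwards and shift each letter +2.
Reversing it on nncju: shift back: n−2=l, n−2=l, c−2=a, j−2=h, u−2=s → llahs; then reverse → shall.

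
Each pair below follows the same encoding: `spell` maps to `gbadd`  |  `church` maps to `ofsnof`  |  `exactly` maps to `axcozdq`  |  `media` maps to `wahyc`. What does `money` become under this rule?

wipaq

s(18)→g(6) and p(15)→b(1) fit y≡19x+2 (mod 26); the inverse of 19 mod 26 is 11. Treating letters as 0–25, the rule is x ↦ 19x + 2 (mod 26).
Applying it to money: m(12)→19·12+2≡22=w; o(14)→19·14+2≡8=i; n(13)→19·13+2≡15=p; e(4)→19·4+2≡0=a; y(24)→19·24+2≡16=q (all mod 26).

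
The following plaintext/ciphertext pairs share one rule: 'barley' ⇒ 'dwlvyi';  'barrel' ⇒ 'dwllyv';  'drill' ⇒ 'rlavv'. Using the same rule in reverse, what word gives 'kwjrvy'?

candle

Each letter's alphabet position (a=0..z=25) is mapped through 7·x+22 mod 26 — an affine cipher.
Undoing it on kwjrvy: k(10)→15·(10−22)≡2=c; w(22)→15·(22−22)≡0=a; j(9)→15·(9−22)≡13=n; r(17)→15·(17−22)≡3=d; v(21)→15·(21−22)≡11=l; y(24)→15·(24−22)≡4=e (all mod 26).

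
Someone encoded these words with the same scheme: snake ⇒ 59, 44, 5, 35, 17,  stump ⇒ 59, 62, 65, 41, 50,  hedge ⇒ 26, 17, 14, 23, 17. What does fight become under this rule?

With a=1..z=26, the number is 3·pos + 2.
Applying it to fight: f=6→20, i=9→29, g=7→23, h=8→26, t=20→62.

20, 29, 23, 26, 62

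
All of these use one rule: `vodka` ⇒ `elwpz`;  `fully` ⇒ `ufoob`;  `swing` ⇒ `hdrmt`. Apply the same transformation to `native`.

Each pair mirrors across the alphabet (v↔e, o↔l, d↔w): positions sum to 25. This is the alphabet-reversal cipher (Atbash): a becomes z, b becomes y, etc.
On native: n↔m, a↔z, t↔g, i↔r, v↔e, e↔v.

mzgrev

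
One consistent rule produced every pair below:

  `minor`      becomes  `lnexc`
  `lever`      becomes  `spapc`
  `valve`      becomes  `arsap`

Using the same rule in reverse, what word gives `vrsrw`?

m(12)→l(11) and i(8)→n(13) fit y≡19x+17 (mod 26); the inverse of 19 mod 26 is 11. This is an affine cipher: with a=0,…,z=25, each position x becomes (19x+17) mod 26.
Decoding vrsrw: v(21)→11·(21−17)≡18=s; r(17)→11·(17−17)≡0=a; s(18)→11·(18−17)≡11=l; r(17)→11·(17−17)≡0=a; w(22)→11·(22−17)≡3=d (all mod 26).

salad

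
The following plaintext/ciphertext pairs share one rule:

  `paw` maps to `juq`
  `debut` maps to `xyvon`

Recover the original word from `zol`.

fur

This is a Caesar cipher with shift 20.
Decoding zol: z−20=f, o−20=u, l−20=r.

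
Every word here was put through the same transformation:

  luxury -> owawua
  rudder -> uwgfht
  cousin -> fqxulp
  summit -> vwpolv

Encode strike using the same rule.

Shifts by position in luxury: pos 0: l→o (+3), pos 1: u→w (+2), pos 2: x→a (+3), pos 3: u→w (+2) — repeating every 2. The shifts repeat in a cycle of length 2: positions 0,1,… shift by +3, +2, then the pattern repeats.
Applying it to strike: s+3=v, t+2=v, r+3=u, i+2=k, k+3=n, e+2=g.

vvukng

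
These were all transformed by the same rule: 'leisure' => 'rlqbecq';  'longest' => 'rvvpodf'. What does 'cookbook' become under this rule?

In leisure: l→r is +6, e→l is +7, i→q is +8, s→b is +9 — the shift increases by 1 each position. Each letter shifts forward by (position + 6), i.e. 6, 7, 8, … — the shift grows by one for each successive letter.
Applying it to cookbook: c+6=i, o+7=v, o+8=w, k+9=t, b+10=l, o+11=z, o+12=a, k+13=x.

ivwtlzax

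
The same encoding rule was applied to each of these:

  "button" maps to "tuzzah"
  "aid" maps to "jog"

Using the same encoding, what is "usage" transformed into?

kmgya

The output letters match the input read backwards, each shifted +6: button reversed is nottub. Two steps: reverse the string, then apply a Caesar shift of +6.
For usage: reverse → egasu; then shift: e+6=k, g+6=m, a+6=g, s+6=y, u+6=a.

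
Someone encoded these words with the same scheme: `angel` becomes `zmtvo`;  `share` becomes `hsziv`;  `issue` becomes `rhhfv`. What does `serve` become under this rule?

hviev

Each pair mirrors across the alphabet (a↔z, n↔m, g↔t): positions sum to 25. Letters are reflected about the middle of the alphabet (position → 25−position): Atbash.
Applying it to serve: s↔h, e↔v, r↔i, v↔e, e↔v.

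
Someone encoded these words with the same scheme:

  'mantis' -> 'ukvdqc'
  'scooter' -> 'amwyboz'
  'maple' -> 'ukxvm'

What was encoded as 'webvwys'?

Shifts by position in mantis: pos 0: m→u (+8), pos 1: a→k (+10), pos 2: n→v (+8), pos 3: t→d (+10) — repeating every 2. The shifts repeat in a cycle of length 2: positions 0,1,… shift by +8, +10, then the pattern repeats.
Undoing it on webvwys: w−8=o, e−10=u, b−8=t, v−10=l, w−8=o, y−10=o, s−8=k.

outlook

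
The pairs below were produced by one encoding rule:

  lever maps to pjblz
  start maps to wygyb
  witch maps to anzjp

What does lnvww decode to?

hippo

In lever: l→p is +4, e→j is +5, v→b is +6, e→l is +7 — the shift increases by 1 each position. The shift increases by 1 at each position, starting from +4: 4, 5, 6, ….
Undoing it on lnvww: l−4=h, n−5=i, v−6=p, w−7=p, w−8=o.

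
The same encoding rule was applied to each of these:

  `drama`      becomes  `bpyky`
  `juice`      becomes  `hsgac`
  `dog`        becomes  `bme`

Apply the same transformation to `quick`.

Compare letters: d→b is +24, r→p is +24, a→y is +24 — a constant shift. This is a Caesar cipher with shift 24.
On quick: q+24=o, u+24=s, i+24=g, c+24=a, k+24=i.

osgai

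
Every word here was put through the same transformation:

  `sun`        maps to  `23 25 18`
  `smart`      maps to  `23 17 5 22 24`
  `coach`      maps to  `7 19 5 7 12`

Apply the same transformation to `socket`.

23 19 7 15 9 24

s is letter #19 and maps to 23: an offset of 4. The number is (letter's place in the alphabet, a=1) + 4.
For socket: s=19→23, o=15→19, c=3→7, k=11→15, e=5→9, t=20→24.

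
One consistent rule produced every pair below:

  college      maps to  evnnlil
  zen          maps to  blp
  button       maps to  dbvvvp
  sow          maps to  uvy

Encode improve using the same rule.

The shift depends on letter class: consonant c→e is +2, but vowel o→v is +7. Vowels shift forward by 7 and consonants shift forward by 2.
On improve: i(vowel)+7=p, m(cons)+2=o, p(cons)+2=r, r(cons)+2=t, o(vowel)+7=v, v(cons)+2=x, e(vowel)+7=l.

portvxl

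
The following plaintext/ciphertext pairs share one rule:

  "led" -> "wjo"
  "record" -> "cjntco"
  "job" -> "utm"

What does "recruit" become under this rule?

The shift depends on letter class: consonant l→w is +11, but vowel e→j is +5. The rule splits by letter class: vowels +5, consonants +11.
Applying it to recruit: r(cons)+11=c, e(vowel)+5=j, c(cons)+11=n, r(cons)+11=c, u(vowel)+5=z, i(vowel)+5=n, t(cons)+11=e.

cjnczne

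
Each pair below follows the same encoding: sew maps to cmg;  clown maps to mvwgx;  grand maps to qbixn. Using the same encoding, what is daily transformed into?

Vowels shift forward by 8 and consonants shift forward by 10.
For daily: d(cons)+10=n, a(vowel)+8=i, i(vowel)+8=q, l(cons)+10=v, y(cons)+10=i.

niqvi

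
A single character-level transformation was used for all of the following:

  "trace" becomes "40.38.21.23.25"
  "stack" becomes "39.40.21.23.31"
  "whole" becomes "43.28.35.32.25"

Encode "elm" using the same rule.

25.32.33

t is letter #20 and maps to 40: an offset of 20. Letters become their 1-based position plus 20 (so a→21, b→22, …).
Applying it to elm: e=5→25, l=12→32, m=13→33.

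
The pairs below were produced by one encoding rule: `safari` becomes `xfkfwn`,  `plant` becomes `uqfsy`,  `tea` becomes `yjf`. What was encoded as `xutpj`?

Compare letters: s→x is +5, a→f is +5, f→k is +5 — a constant shift. Every letter moves 5 places later in the alphabet, wrapping around z→a.
Reversing it on xutpj: x−5=s, u−5=p, t−5=o, p−5=k, j−5=e.

spoke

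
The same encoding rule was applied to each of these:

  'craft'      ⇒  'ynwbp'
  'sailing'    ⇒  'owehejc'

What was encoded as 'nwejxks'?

Compare letters: c→y is +22, r→n is +22, a→w is +22 — a constant shift. Each letter is shifted forward by 22 in the alphabet (a Caesar shift of +22).
Reversing it on nwejxks: n−22=r, w−22=a, e−22=i, j−22=n, x−22=b, k−22=o, s−22=w.

rainbow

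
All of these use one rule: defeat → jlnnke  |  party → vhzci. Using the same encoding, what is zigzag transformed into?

Each letter shifts forward by (position + 6), i.e. 6, 7, 8, … — the shift grows by one for each successive letter.
For zigzag: z+6=f, i+7=p, g+8=o, z+9=i, a+10=k, g+11=r.

fpoikr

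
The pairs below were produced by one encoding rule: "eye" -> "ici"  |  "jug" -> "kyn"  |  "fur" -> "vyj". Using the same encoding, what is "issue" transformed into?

The output letters match the input read backwards, each shifted +4: eye reversed is eye. The word is reversed, then every letter is shifted forward by 4.
Applying it to issue: reverse → eussi; then shift: e+4=i, u+4=y, s+4=w, s+4=w, i+4=m.

iywwm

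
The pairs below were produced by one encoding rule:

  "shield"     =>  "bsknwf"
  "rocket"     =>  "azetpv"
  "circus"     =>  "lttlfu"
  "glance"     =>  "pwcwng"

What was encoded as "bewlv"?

It's a Vigenère-style cipher with numeric key [9,11,2]: position i shifts by key[i mod 3].
Undoing it on bewlv: b−9=s, e−11=t, w−2=u, l−9=c, v−11=k.

stuck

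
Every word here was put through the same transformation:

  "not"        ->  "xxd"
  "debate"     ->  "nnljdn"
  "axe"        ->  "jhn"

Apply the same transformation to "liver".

Vowels shift forward by 9 and consonants shift forward by 10.
Applying it to liver: l(cons)+10=v, i(vowel)+9=r, v(cons)+10=f, e(vowel)+9=n, r(cons)+10=b.

vrfnb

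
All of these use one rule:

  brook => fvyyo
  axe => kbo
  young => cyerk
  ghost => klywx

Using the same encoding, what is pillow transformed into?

tsppya

The shift depends on letter class: consonant b→f is +4, but vowel o→y is +10. Vowels shift forward by 10 and consonants shift forward by 4.
On pillow: p(cons)+4=t, i(vowel)+10=s, l(cons)+4=p, l(cons)+4=p, o(vowel)+10=y, w(cons)+4=a.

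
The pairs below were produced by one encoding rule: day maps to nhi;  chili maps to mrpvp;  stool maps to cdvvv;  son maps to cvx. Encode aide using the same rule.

Two shifts are in play — +7 for a/e/i/o/u, +10 for every other letter.
For aide: a(vowel)+7=h, i(vowel)+7=p, d(cons)+10=n, e(vowel)+7=l.

hpnl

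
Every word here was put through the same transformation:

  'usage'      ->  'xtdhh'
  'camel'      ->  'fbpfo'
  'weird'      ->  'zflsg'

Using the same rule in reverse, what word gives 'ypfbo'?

Shifts by position in usage: pos 0: u→x (+3), pos 1: s→t (+1), pos 2: a→d (+3), pos 3: g→h (+1) — repeating every 2. The shifts repeat in a cycle of length 2: positions 0,1,… shift by +3, +1, then the pattern repeats.
Reversing it on ypfbo: y−3=v, p−1=o, f−3=c, b−1=a, o−3=l.

vocal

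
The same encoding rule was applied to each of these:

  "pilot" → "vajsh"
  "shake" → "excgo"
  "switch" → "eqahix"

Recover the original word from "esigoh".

socket

This is an affine cipher: with a=0,…,z=25, each position x becomes (3x+2) mod 26.
Decoding esigoh: e(4)→9·(4−2)≡18=s; s(18)→9·(18−2)≡14=o; i(8)→9·(8−2)≡2=c; g(6)→9·(6−2)≡10=k; o(14)→9·(14−2)≡4=e; h(7)→9·(7−2)≡19=t (all mod 26).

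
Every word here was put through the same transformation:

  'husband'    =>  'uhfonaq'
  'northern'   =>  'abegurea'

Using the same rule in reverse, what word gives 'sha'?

Each letter is shifted forward by 13 in the alphabet (a Caesar shift of +13).
Undoing it on sha: s−13=f, h−13=u, a−13=n.

fun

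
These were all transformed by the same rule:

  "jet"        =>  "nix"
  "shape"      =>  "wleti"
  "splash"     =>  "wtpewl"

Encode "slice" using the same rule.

Compare letters: j→n is +4, e→i is +4, t→x is +4 — a constant shift. It's a constant shift of +4 (ROT4).
For slice: s+4=w, l+4=p, i+4=m, c+4=g, e+4=i.

wpmgi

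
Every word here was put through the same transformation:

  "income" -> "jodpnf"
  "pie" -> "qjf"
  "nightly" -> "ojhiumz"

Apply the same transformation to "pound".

This is a Caesar cipher with shift 1.
On pound: p+1=q, o+1=p, u+1=v, n+1=o, d+1=e.

qpvoe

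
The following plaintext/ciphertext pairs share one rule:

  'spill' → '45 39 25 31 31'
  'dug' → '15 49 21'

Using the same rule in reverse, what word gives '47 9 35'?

With a=1..z=26, the number is 2·pos + 7.
Reversing it on 47 9 35: 47→(47−7)÷2=20=t, 9→(9−7)÷2=1=a, 35→(35−7)÷2=14=n.

tan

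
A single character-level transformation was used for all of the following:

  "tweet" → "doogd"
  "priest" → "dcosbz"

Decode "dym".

The output letters match the input read backwards, each shifted +10: tweet reversed is teewt. Two steps: reverse the string, then apply a Caesar shift of +10.
Undoing it on dym: shift back: d−10=t, y−10=o, m−10=c → toc; then reverse → cot.

cot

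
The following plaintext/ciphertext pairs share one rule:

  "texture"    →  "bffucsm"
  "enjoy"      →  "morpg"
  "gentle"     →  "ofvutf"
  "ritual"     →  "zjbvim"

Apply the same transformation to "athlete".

iupmmum

Shifts by position in texture: pos 0: t→b (+8), pos 1: e→f (+1), pos 2: x→f (+8), pos 3: t→u (+1) — repeating every 2. A repeating key of period 2 is used — shifts +8, +1 over and over.
Applying it to athlete: a+8=i, t+1=u, h+8=p, l+1=m, e+8=m, t+1=u, e+8=m.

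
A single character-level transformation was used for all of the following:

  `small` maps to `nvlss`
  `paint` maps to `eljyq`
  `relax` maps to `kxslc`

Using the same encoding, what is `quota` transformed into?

Each letter's alphabet position (a=0..z=25) is mapped through 3·x+11 mod 26 — an affine cipher.
On quota: q(16)→3·16+11≡7=h; u(20)→3·20+11≡19=t; o(14)→3·14+11≡1=b; t(19)→3·19+11≡16=q; a(0)→3·0+11≡11=l (all mod 26).

htbql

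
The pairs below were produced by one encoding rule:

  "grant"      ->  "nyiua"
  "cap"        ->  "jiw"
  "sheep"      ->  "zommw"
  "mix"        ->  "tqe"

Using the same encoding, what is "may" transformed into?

Two shifts are in play — +8 for a/e/i/o/u, +7 for every other letter.
Applying it to may: m(cons)+7=t, a(vowel)+8=i, y(cons)+7=f.

tif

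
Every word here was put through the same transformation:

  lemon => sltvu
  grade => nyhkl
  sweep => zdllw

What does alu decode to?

ten

Each letter is shifted forward by 7 in the alphabet (a Caesar shift of +7).
Undoing it on alu: a−7=t, l−7=e, u−7=n.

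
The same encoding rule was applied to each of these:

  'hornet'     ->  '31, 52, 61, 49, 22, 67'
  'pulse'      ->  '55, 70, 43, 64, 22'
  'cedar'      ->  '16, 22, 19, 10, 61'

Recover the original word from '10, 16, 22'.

ace

Each letter becomes 3×(its alphabet position, a=1..z=26) + 7.
Undoing it on 10, 16, 22: 10→(10−7)÷3=1=a, 16→(16−7)÷3=3=c, 22→(22−7)÷3=5=e.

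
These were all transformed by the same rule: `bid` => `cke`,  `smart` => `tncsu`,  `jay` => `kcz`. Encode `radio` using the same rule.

scekq

The shift depends on letter class: consonant b→c is +1, but vowel i→k is +2. Two shifts are in play — +2 for a/e/i/o/u, +1 for every other letter.
On radio: r(cons)+1=s, a(vowel)+2=c, d(cons)+1=e, i(vowel)+2=k, o(vowel)+2=q.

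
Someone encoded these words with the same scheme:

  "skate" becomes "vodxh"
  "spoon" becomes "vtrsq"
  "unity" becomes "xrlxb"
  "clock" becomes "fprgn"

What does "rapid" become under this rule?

uesmg

A repeating key of period 2 is used — shifts +3, +4 over and over.
For rapid: r+3=u, a+4=e, p+3=s, i+4=m, d+3=g.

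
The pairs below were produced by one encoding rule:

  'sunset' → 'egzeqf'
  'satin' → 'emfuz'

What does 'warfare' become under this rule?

It's a constant shift of +12 (ROT12).
Applying it to warfare: w+12=i, a+12=m, r+12=d, f+12=r, a+12=m, r+12=d, e+12=q.

imdrmdq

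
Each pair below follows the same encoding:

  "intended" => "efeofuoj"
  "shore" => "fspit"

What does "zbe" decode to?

day

The output letters match the input read backwards, each shifted +1: intended reversed is dednetni. Read the word backwards and shift each letter +1.
Reversing it on zbe: shift back: z−1=y, b−1=a, e−1=d → yad; then reverse → day.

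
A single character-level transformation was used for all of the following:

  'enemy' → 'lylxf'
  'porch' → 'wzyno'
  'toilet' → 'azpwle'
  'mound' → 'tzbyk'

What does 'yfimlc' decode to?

rubber

Shifts by position in enemy: pos 0: e→l (+7), pos 1: n→y (+11), pos 2: e→l (+7), pos 3: m→x (+11) — repeating every 2. It's a Vigenère-style cipher with numeric key [7,11]: position i shifts by key[i mod 2].
Decoding yfimlc: y−7=r, f−11=u, i−7=b, m−11=b, l−7=e, c−11=r.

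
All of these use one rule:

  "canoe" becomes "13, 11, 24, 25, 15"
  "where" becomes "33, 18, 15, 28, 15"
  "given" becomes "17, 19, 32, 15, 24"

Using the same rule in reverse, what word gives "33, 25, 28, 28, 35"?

worry

c is letter #3 and maps to 13: an offset of 10. The number is (letter's place in the alphabet, a=1) + 10.
Reversing it on 33, 25, 28, 28, 35: 33→(33−10)÷1=23=w, 25→(25−10)÷1=15=o, 28→(28−10)÷1=18=r, 28→(28−10)÷1=18=r, 35→(35−10)÷1=25=y.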